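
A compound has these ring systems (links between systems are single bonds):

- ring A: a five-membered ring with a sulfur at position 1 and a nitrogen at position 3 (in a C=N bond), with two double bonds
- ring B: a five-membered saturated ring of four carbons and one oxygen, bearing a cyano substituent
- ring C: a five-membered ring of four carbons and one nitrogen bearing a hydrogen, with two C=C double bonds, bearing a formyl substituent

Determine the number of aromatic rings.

Ring A is planar and fully conjugated; 2 ring double bonds (4 π electrons) plus a heteroatom lone pair (2) give 6 π electrons. That satisfies 4n+2 with n=1, so ring A is aromatic (thiazole).
Ring B has only sp³ atoms, so it is not fully conjugated — not aromatic (tetrahydrofuran).
Ring C is planar and fully conjugated; 2 ring double bonds (4 π electrons) plus a heteroatom lone pair (2) give 6 π electrons. Since 6 = 4n+2 (n=1), ring C is aromatic (pyrrole).
Aromatic: A, C. Total: 2.

2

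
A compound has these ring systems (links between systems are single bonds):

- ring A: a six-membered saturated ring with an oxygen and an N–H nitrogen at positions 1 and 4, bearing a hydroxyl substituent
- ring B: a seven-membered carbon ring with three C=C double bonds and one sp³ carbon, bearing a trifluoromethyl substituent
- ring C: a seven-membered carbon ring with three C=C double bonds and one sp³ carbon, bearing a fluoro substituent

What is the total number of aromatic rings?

0

Ring A has only sp³ atoms, so it is not fully conjugated — not aromatic (morpholine).
Ring B has one sp³ carbon, so it is not fully conjugated — not aromatic (cycloheptatriene).
Ring C has one sp³ carbon, so it is not fully conjugated — not aromatic (cycloheptatriene).
No ring is aromatic. Total: 0.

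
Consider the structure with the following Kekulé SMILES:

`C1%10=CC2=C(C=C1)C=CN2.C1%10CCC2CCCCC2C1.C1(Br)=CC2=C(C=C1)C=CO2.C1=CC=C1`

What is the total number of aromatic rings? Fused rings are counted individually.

The SMILES encodes a six-membered carbon ring with three alternating C=C double bonds, fused to a five-membered ring containing one N–H nitrogen and two C=C double bonds; two fused six-membered saturated carbon rings; a six-membered carbon ring with three alternating C=C double bonds, fused to a five-membered ring containing one oxygen and two C=C double bonds; a four-membered carbon ring with two alternating C=C double bonds.
The fused 6/5-membered bicyclic (with one N–H) is a single π system with 9 sp² atoms and 10 π electrons from ring double bonds plus a heteroatom lone pair. 10 = 4(2)+2, so the system is aromatic and both rings count as aromatic (indole).
The 6-membered ring has only sp³ atoms, so it is not fully conjugated — not aromatic (cyclohexane ring).
The second 6-membered ring has only sp³ atoms, so it is not fully conjugated — not aromatic (cyclohexane ring).
The fused 6/5-membered bicyclic (with one oxygen) is a single π system with 9 sp² atoms and 10 π electrons from ring double bonds plus a heteroatom lone pair. 10 = 4(2)+2, so the system is aromatic and both rings count as aromatic (benzofuran).
The 4-membered ring has only sp² ring atoms; a planar conformation would have a fully conjugated π system of 4 electrons. But 4 = 4(1), which is 4n not 4n+2, so it is not aromatic (cyclobutadiene) — cyclobutadiene is antiaromatic and distorts to a rectangle.
4 of the 7 rings are aromatic. Total: 4.

4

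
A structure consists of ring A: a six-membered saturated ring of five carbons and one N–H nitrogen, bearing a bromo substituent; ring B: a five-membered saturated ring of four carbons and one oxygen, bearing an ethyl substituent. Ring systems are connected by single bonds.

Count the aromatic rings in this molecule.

0

Ring A has only sp³ atoms, so it is not fully conjugated — not aromatic (piperidine).
Ring B has only sp³ atoms, so it is not fully conjugated — not aromatic (tetrahydrofuran).
No ring is aromatic. Total: 0.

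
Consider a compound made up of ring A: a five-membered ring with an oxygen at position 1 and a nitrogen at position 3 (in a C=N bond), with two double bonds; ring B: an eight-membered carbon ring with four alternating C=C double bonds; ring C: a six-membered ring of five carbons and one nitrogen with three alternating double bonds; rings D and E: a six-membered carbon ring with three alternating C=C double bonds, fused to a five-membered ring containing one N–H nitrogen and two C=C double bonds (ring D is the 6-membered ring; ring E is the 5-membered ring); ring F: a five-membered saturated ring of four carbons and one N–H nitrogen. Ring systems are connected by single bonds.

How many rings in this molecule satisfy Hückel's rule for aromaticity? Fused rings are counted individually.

Ring A is planar and fully conjugated; 2 ring double bonds (4 π electrons) plus a heteroatom lone pair (2) give 6 π electrons. That satisfies 4n+2 with n=1, so ring A is aromatic (oxazole).
Ring B has only sp² ring atoms; a planar conformation would have a fully conjugated π system of 8 electrons. But 8 = 4(2), which is 4n not 4n+2, so ring B is not aromatic (cyclooctatetraene) — cyclooctatetraene distorts into a non-planar tub to avoid antiaromaticity.
Ring C is fully conjugated (every ring atom contributes a p orbital); 3 ring double bonds give 6 π electrons. 6 = 4(1)+2, so ring C is aromatic (pyridine).
Rings D and E form a fused bicyclic system (with one N–H) with 9 sp² atoms and 10 π electrons from ring double bonds plus a heteroatom lone pair. 10 = 4(2)+2, so the system is aromatic and both rings count as aromatic (indole).
Ring F has only sp³ atoms, so it is not fully conjugated — not aromatic (pyrrolidine).
Aromatic: A, C, D, E. Total: 4.

4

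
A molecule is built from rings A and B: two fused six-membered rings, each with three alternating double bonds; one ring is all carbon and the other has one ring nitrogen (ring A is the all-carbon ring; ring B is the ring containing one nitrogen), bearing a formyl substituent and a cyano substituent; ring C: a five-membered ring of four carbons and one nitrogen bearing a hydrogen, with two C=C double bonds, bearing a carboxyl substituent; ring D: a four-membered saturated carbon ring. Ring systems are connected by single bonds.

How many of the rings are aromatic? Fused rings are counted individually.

Rings A and B form a fused bicyclic system (with one nitrogen) with 10 sp² atoms and 10 π electrons from ring double bonds. 10 = 4(2)+2, so the system is aromatic and both rings count as aromatic (quinoline).
Ring C has a continuous p-orbital overlap around the ring; 2 ring double bonds (4 π electrons) plus a heteroatom lone pair (2) give 6 π electrons. That satisfies 4n+2 with n=1, so ring C is aromatic (pyrrole).
Ring D has only sp³ atoms, so it is not fully conjugated — not aromatic (cyclobutane).
Aromatic: A, B, C. Total: 3.

3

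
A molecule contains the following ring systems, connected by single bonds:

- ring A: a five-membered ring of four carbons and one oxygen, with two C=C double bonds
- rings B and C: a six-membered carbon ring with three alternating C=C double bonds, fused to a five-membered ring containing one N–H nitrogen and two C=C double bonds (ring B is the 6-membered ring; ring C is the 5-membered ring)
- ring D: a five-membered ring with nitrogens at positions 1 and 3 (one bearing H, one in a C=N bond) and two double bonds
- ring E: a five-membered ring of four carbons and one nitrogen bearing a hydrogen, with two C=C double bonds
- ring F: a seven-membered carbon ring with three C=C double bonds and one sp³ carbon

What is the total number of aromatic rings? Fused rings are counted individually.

5

Ring A is planar and fully conjugated; 2 ring double bonds (4 π electrons) plus a heteroatom lone pair (2) give 6 π electrons. That satisfies 4n+2 with n=1, so ring A is aromatic (furan).
Rings B and C form a fused bicyclic system (with one N–H) with 9 sp² atoms and 10 π electrons from ring double bonds plus a heteroatom lone pair. 10 = 4(2)+2, so the system is aromatic and both rings count as aromatic (indole).
Ring D has a continuous p-orbital overlap around the ring; 2 ring double bonds (4 π electrons) plus a heteroatom lone pair (2) give 6 π electrons. 6 = 4(1)+2, so ring D is aromatic (imidazole).
Ring E is planar and fully conjugated; 2 ring double bonds (4 π electrons) plus a heteroatom lone pair (2) give 6 π electrons. 6 = 4(1)+2, so ring E is aromatic (pyrrole).
Ring F has one sp³ carbon, so it is not fully conjugated — not aromatic (cycloheptatriene).
Aromatic: A, B, C, D, E. Total: 5.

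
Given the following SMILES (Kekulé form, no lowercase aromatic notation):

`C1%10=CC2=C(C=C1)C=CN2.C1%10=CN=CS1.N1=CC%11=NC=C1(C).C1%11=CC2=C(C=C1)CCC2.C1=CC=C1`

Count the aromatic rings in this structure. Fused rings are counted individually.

5

The SMILES encodes a six-membered carbon ring with three alternating C=C double bonds, fused to a five-membered ring containing one N–H nitrogen and two C=C double bonds; a five-membered ring with a sulfur at position 1 and a nitrogen at position 3 (in a C=N bond), with two double bonds; a six-membered ring with nitrogens at positions 1 and 4 and three alternating double bonds; a six-membered carbon ring with three alternating C=C double bonds, fused to a saturated five-membered carbon ring; a four-membered carbon ring with two alternating C=C double bonds.
The fused 6/5-membered bicyclic (with one N–H) is a single π system with 9 sp² atoms and 10 π electrons from ring double bonds plus a heteroatom lone pair. 10 = 4(2)+2, so the system is aromatic and both rings count as aromatic (indole).
The 5-membered ring with one sulfur and one =N– is fully conjugated (every ring atom contributes a p orbital); 2 ring double bonds (4 π electrons) plus a heteroatom lone pair (2) give 6 π electrons. That satisfies 4n+2 with n=1, so it is aromatic (thiazole).
The 6-membered ring with two nitrogens (1,4) is planar and fully conjugated; 3 ring double bonds give 6 π electrons. That satisfies 4n+2 with n=1, so it is aromatic (pyrazine).
The 6-membered ring is fully conjugated (every ring atom contributes a p orbital); 3 ring double bonds give 6 π electrons. 6 = 4(1)+2, so it is aromatic (benzene ring).
The 5-membered ring has three sp³ carbons, so it is not fully conjugated — not aromatic (cyclopentane ring).
The 4-membered ring has only sp² ring atoms; a planar conformation would have a fully conjugated π system of 4 electrons. But 4 = 4(1), which is 4n not 4n+2, so it is not aromatic (cyclobutadiene) — cyclobutadiene is antiaromatic and distorts to a rectangle.
5 of the 7 rings are aromatic. Total: 5.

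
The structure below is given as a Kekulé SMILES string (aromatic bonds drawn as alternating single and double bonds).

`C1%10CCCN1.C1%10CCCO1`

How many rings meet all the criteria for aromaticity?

0

The SMILES encodes a five-membered saturated ring of four carbons and one N–H nitrogen; a five-membered saturated ring of four carbons and one oxygen.
The 5-membered ring with one N–H has only sp³ atoms, so it is not fully conjugated — not aromatic (pyrrolidine).
The 5-membered ring with one oxygen has only sp³ atoms, so it is not fully conjugated — not aromatic (tetrahydrofuran).
None of the rings are aromatic. Total: 0.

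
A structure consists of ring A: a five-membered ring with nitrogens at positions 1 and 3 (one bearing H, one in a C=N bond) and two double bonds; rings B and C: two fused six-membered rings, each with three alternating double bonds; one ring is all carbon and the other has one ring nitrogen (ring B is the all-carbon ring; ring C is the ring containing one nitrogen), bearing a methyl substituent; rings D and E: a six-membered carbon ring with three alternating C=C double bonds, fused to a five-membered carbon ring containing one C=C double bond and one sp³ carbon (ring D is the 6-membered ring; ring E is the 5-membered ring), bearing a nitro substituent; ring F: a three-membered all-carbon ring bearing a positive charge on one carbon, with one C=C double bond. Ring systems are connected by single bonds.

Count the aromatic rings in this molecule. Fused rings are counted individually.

5

Ring A is planar and fully conjugated; 2 ring double bonds (4 π electrons) plus a heteroatom lone pair (2) give 6 π electrons. 6 = 4(1)+2, so ring A is aromatic (imidazole).
Rings B and C form a fused bicyclic system (with one nitrogen) with 10 sp² atoms and 10 π electrons from ring double bonds. 10 = 4(2)+2, so the system is aromatic and both rings count as aromatic (quinoline).
Ring D is planar and fully conjugated; 3 ring double bonds give 6 π electrons. Since 6 = 4n+2 (n=1), ring D is aromatic (benzene ring).
Ring E has one sp³ carbon, so it is not fully conjugated — not aromatic (cyclopentene ring).
Ring F has a continuous p-orbital overlap around the ring; 1 ring double bond (2 π electrons) plus the carbocation's empty p orbital (0, but keeps the ring conjugated) give 2 π electrons. 2 = 4(0)+2, so ring F is aromatic (cyclopropenyl cation).
Aromatic: A, B, C, D, F. Total: 5.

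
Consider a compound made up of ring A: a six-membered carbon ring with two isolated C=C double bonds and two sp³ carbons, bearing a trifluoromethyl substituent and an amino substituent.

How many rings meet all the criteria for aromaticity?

0

Ring A has two sp³ carbons, so it is not fully conjugated — not aromatic (1,4-cyclohexadiene).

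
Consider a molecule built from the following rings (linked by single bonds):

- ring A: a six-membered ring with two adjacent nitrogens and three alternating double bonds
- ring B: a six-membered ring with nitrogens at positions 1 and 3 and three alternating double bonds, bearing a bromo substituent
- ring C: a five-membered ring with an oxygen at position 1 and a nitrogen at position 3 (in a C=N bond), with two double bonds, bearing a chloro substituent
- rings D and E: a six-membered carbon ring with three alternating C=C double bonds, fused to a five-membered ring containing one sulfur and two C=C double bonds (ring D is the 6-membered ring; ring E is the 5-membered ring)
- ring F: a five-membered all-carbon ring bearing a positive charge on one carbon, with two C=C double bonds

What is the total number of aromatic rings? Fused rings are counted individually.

5

Ring A is planar and fully conjugated; 3 ring double bonds give 6 π electrons. 6 = 4(1)+2, so ring A is aromatic (pyridazine).
Ring B is fully conjugated (every ring atom contributes a p orbital); 3 ring double bonds give 6 π electrons. 6 = 4(1)+2, so ring B is aromatic (pyrimidine).
Ring C is fully conjugated (every ring atom contributes a p orbital); 2 ring double bonds (4 π electrons) plus a heteroatom lone pair (2) give 6 π electrons. That satisfies 4n+2 with n=1, so ring C is aromatic (oxazole).
Rings D and E form a fused bicyclic system (with one sulfur) with 9 sp² atoms and 10 π electrons from ring double bonds plus a heteroatom lone pair. 10 = 4(2)+2, so the system is aromatic and both rings count as aromatic (benzothiophene).
Ring F has only sp² ring atoms; a planar conformation would have a fully conjugated π system of 4 electrons. But 4 = 4(1), which is 4n not 4n+2, so ring F is not aromatic (cyclopentadienyl cation).
Aromatic: A, B, C, D, E. Total: 5.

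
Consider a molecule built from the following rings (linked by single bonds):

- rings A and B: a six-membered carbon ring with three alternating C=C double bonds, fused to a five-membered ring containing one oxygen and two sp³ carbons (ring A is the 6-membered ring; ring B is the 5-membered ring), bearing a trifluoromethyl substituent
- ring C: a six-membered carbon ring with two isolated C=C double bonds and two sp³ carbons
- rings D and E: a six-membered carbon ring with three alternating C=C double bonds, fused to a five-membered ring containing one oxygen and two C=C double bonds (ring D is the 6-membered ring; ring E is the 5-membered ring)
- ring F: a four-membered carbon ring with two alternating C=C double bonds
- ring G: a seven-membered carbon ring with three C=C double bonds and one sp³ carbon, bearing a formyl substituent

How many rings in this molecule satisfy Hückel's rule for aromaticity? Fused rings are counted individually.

3

Ring A is planar and fully conjugated; 3 ring double bonds give 6 π electrons. 6 = 4(1)+2, so ring A is aromatic (benzene ring).
Ring B has two sp³ carbons, so it is not fully conjugated — not aromatic (oxolane ring).
Ring C has two sp³ carbons, so it is not fully conjugated — not aromatic (1,4-cyclohexadiene).
Rings D and E form a fused bicyclic system (with one oxygen) with 9 sp² atoms and 10 π electrons from ring double bonds plus a heteroatom lone pair. 10 = 4(2)+2, so the system is aromatic and both rings count as aromatic (benzofuran).
Ring F has only sp² ring atoms; a planar conformation would have a fully conjugated π system of 4 electrons. But 4 = 4(1), which is 4n not 4n+2, so ring F is not aromatic (cyclobutadiene) — cyclobutadiene is antiaromatic and distorts to a rectangle.
Ring G has one sp³ carbon, so it is not fully conjugated — not aromatic (cycloheptatriene).
Aromatic: A, D, E. Total: 3.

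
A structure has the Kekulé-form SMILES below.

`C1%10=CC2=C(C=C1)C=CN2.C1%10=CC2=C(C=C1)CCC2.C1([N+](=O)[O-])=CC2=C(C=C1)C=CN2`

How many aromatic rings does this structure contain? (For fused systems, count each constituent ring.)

The SMILES encodes a six-membered carbon ring with three alternating C=C double bonds, fused to a five-membered ring containing one N–H nitrogen and two C=C double bonds; a six-membered carbon ring with three alternating C=C double bonds, fused to a saturated five-membered carbon ring; a six-membered carbon ring with three alternating C=C double bonds, fused to a five-membered ring containing one N–H nitrogen and two C=C double bonds.
The fused 6/5-membered bicyclic (with one N–H) is a single π system with 9 sp² atoms and 10 π electrons from ring double bonds plus a heteroatom lone pair. 10 = 4(2)+2, so the system is aromatic and both rings count as aromatic (indole).
The 6-membered ring is fully conjugated (every ring atom contributes a p orbital); 3 ring double bonds give 6 π electrons. Since 6 = 4n+2 (n=1), it is aromatic (benzene ring).
The 5-membered ring has three sp³ carbons, so it is not fully conjugated — not aromatic (cyclopentane ring).
The fused 6/5-membered bicyclic (with one N–H) is a single π system with 9 sp² atoms and 10 π electrons from ring double bonds plus a heteroatom lone pair. 10 = 4(2)+2, so the system is aromatic and both rings count as aromatic (indole).
5 of the 6 rings are aromatic. Total: 5.

5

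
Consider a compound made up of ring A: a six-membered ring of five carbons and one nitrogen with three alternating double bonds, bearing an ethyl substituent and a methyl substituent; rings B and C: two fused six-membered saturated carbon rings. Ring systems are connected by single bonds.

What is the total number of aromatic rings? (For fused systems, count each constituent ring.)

Ring A is planar and fully conjugated; 3 ring double bonds give 6 π electrons. That satisfies 4n+2 with n=1, so ring A is aromatic (pyridine).
Ring B has only sp³ atoms, so it is not fully conjugated — not aromatic (cyclohexane ring).
Ring C has only sp³ atoms, so it is not fully conjugated — not aromatic (cyclohexane ring).
Aromatic: A. Total: 1.

1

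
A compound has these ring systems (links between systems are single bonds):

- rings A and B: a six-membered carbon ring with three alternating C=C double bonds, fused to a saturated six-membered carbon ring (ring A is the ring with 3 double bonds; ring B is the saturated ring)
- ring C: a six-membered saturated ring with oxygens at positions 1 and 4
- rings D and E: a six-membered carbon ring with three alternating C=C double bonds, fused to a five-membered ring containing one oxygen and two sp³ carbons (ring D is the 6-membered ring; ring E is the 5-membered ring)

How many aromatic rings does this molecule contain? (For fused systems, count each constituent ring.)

Ring A is planar and fully conjugated; 3 ring double bonds give 6 π electrons. That satisfies 4n+2 with n=1, so ring A is aromatic (benzene ring).
Ring B has four sp³ carbons, so it is not fully conjugated — not aromatic (cyclohexane ring).
Ring C has only sp³ atoms, so it is not fully conjugated — not aromatic (1,4-dioxane).
Ring D is fully conjugated (every ring atom contributes a p orbital); 3 ring double bonds give 6 π electrons. 6 = 4(1)+2, so ring D is aromatic (benzene ring).
Ring E has two sp³ carbons, so it is not fully conjugated — not aromatic (oxolane ring).
Aromatic: A, D. Total: 2.

2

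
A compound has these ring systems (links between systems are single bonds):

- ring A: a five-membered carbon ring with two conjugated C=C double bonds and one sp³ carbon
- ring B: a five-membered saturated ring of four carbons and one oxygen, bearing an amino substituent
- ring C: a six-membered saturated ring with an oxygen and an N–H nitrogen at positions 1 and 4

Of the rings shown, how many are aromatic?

0

Ring A has one sp³ carbon, so it is not fully conjugated — not aromatic (cyclopentadiene).
Ring B has only sp³ atoms, so it is not fully conjugated — not aromatic (tetrahydrofuran).
Ring C has only sp³ atoms, so it is not fully conjugated — not aromatic (morpholine).
No ring is aromatic. Total: 0.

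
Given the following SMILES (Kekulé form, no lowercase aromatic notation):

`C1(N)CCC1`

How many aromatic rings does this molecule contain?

The SMILES encodes a four-membered saturated carbon ring.
The 4-membered ring has only sp³ atoms, so it is not fully conjugated — not aromatic (cyclobutane).

0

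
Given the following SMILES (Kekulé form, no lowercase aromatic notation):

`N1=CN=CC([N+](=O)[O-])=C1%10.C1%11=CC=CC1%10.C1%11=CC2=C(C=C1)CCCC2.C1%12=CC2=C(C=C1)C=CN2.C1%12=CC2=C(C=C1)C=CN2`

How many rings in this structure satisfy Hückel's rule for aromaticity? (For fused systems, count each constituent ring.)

6

The SMILES encodes a six-membered ring with nitrogens at positions 1 and 3 and three alternating double bonds; a five-membered carbon ring with two conjugated C=C double bonds and one sp³ carbon; a six-membered carbon ring with three alternating C=C double bonds, fused to a saturated six-membered carbon ring; a six-membered carbon ring with three alternating C=C double bonds, fused to a five-membered ring containing one N–H nitrogen and two C=C double bonds; a six-membered carbon ring with three alternating C=C double bonds, fused to a five-membered ring containing one N–H nitrogen and two C=C double bonds.
The 6-membered ring with two nitrogens (1,3) is fully conjugated (every ring atom contributes a p orbital); 3 ring double bonds give 6 π electrons. 6 = 4(1)+2, so it is aromatic (pyrimidine).
The 5-membered ring has one sp³ carbon, so it is not fully conjugated — not aromatic (cyclopentadiene).
The 6-membered ring is planar and fully conjugated; 3 ring double bonds give 6 π electrons. Since 6 = 4n+2 (n=1), it is aromatic (benzene ring).
The second 6-membered ring has four sp³ carbons, so it is not fully conjugated — not aromatic (cyclohexane ring).
The fused 6/5-membered bicyclic (with one N–H) is a single π system with 9 sp² atoms and 10 π electrons from ring double bonds plus a heteroatom lone pair. 10 = 4(2)+2, so the system is aromatic and both rings count as aromatic (indole).
The fused 6/5-membered bicyclic (with one N–H) is a single π system with 9 sp² atoms and 10 π electrons from ring double bonds plus a heteroatom lone pair. 10 = 4(2)+2, so the system is aromatic and both rings count as aromatic (indole).
6 of the 8 rings are aromatic. Total: 6.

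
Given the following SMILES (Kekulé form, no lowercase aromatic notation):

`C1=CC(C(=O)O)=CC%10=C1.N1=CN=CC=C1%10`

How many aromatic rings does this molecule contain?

The SMILES encodes a six-membered carbon ring with three alternating C=C double bonds; a six-membered ring with nitrogens at positions 1 and 3 and three alternating double bonds.
The 6-membered ring is fully conjugated (every ring atom contributes a p orbital); 3 ring double bonds give 6 π electrons. That satisfies 4n+2 with n=1, so it is aromatic (benzene).
The 6-membered ring with two nitrogens (1,3) is fully conjugated (every ring atom contributes a p orbital); 3 ring double bonds give 6 π electrons. 6 = 4(1)+2, so it is aromatic (pyrimidine).
2 of the 2 rings are aromatic. Total: 2.

2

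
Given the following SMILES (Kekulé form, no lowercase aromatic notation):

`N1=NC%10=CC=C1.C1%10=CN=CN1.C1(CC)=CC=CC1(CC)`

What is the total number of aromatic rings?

The SMILES encodes a six-membered ring with two adjacent nitrogens and three alternating double bonds; a five-membered ring with nitrogens at positions 1 and 3 (one bearing H, one in a C=N bond) and two double bonds; a five-membered carbon ring with two conjugated C=C double bonds and one sp³ carbon.
The 6-membered ring with two nitrogens (1,2) is fully conjugated (every ring atom contributes a p orbital); 3 ring double bonds give 6 π electrons. That satisfies 4n+2 with n=1, so it is aromatic (pyridazine).
The 5-membered ring with two nitrogens (one N–H, one =N–) has a continuous p-orbital overlap around the ring; 2 ring double bonds (4 π electrons) plus a heteroatom lone pair (2) give 6 π electrons. 6 = 4(1)+2, so it is aromatic (imidazole).
The 5-membered ring has one sp³ carbon, so it is not fully conjugated — not aromatic (cyclopentadiene).
2 of the 3 rings are aromatic. Total: 2.

2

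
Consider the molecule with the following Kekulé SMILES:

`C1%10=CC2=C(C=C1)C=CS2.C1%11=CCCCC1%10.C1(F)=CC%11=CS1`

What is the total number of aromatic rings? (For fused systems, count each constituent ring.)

3

The SMILES encodes a six-membered carbon ring with three alternating C=C double bonds, fused to a five-membered ring containing one sulfur and two C=C double bonds; a six-membered carbon ring with one C=C double bond; a five-membered ring of four carbons and one sulfur, with two C=C double bonds.
The fused 6/5-membered bicyclic (with one sulfur) is a single π system with 9 sp² atoms and 10 π electrons from ring double bonds plus a heteroatom lone pair. 10 = 4(2)+2, so the system is aromatic and both rings count as aromatic (benzothiophene).
The 6-membered ring has four sp³ carbons, so it is not fully conjugated — not aromatic (cyclohexene).
The 5-membered ring with one sulfur is planar and fully conjugated; 2 ring double bonds (4 π electrons) plus a heteroatom lone pair (2) give 6 π electrons. That satisfies 4n+2 with n=1, so it is aromatic (thiophene).
3 of the 4 rings are aromatic. Total: 3.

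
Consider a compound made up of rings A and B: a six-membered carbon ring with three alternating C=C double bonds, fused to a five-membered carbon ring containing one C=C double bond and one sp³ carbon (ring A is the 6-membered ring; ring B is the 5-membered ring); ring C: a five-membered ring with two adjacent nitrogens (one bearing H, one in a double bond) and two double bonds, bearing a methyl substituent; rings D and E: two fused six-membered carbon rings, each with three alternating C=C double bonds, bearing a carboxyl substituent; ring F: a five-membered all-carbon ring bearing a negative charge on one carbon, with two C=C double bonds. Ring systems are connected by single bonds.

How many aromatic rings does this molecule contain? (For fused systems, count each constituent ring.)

5

Ring A is fully conjugated (every ring atom contributes a p orbital); 3 ring double bonds give 6 π electrons. That satisfies 4n+2 with n=1, so ring A is aromatic (benzene ring).
Ring B has one sp³ carbon, so it is not fully conjugated — not aromatic (cyclopentene ring).
Ring C is planar and fully conjugated; 2 ring double bonds (4 π electrons) plus a heteroatom lone pair (2) give 6 π electrons. 6 = 4(1)+2, so ring C is aromatic (pyrazole).
Rings D and E form a fused bicyclic system with 10 sp² atoms and 10 π electrons from ring double bonds. 10 = 4(2)+2, so the system is aromatic and both rings count as aromatic (naphthalene).
Ring F has a continuous p-orbital overlap around the ring; 2 ring double bonds (4 π electrons) plus the carbanion lone pair (2) give 6 π electrons. 6 = 4(1)+2, so ring F is aromatic (cyclopentadienyl anion).
Aromatic: A, C, D, E, F. Total: 5.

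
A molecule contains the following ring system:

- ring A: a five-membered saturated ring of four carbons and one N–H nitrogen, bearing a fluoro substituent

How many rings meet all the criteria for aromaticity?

0

Ring A has only sp³ atoms, so it is not fully conjugated — not aromatic (pyrrolidine).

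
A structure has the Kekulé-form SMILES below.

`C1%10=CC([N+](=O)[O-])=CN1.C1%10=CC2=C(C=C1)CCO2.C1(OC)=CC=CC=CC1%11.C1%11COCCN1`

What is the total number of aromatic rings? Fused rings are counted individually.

The SMILES encodes a five-membered ring of four carbons and one nitrogen bearing a hydrogen, with two C=C double bonds; a six-membered carbon ring with three alternating C=C double bonds, fused to a five-membered ring containing one oxygen and two sp³ carbons; a seven-membered carbon ring with three C=C double bonds and one sp³ carbon; a six-membered saturated ring with an oxygen and an N–H nitrogen at positions 1 and 4.
The 5-membered ring with one N–H is fully conjugated (every ring atom contributes a p orbital); 2 ring double bonds (4 π electrons) plus a heteroatom lone pair (2) give 6 π electrons. 6 = 4(1)+2, so it is aromatic (pyrrole).
The 6-membered ring has a continuous p-orbital overlap around the ring; 3 ring double bonds give 6 π electrons. Since 6 = 4n+2 (n=1), it is aromatic (benzene ring).
The 5-membered ring with one oxygen has two sp³ carbons, so it is not fully conjugated — not aromatic (oxolane ring).
The 7-membered ring has one sp³ carbon, so it is not fully conjugated — not aromatic (cycloheptatriene).
The 6-membered ring with one oxygen and one N–H (1,4) has only sp³ atoms, so it is not fully conjugated — not aromatic (morpholine).
2 of the 5 rings are aromatic. Total: 2.

2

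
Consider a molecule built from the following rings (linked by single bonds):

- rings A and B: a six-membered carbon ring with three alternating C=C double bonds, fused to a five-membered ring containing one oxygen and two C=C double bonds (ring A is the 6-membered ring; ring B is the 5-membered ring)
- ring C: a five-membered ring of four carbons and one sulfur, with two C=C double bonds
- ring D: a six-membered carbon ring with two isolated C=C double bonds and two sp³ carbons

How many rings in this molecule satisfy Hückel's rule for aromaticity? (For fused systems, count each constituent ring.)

Rings A and B form a fused bicyclic system (with one oxygen) with 9 sp² atoms and 10 π electrons from ring double bonds plus a heteroatom lone pair. 10 = 4(2)+2, so the system is aromatic and both rings count as aromatic (benzofuran).
Ring C is planar and fully conjugated; 2 ring double bonds (4 π electrons) plus a heteroatom lone pair (2) give 6 π electrons. Since 6 = 4n+2 (n=1), ring C is aromatic (thiophene).
Ring D has two sp³ carbons, so it is not fully conjugated — not aromatic (1,4-cyclohexadiene).
Aromatic: A, B, C. Total: 3.

3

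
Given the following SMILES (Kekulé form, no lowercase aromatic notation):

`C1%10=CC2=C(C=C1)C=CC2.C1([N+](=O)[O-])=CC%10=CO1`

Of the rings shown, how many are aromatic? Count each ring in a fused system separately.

2

The SMILES encodes a six-membered carbon ring with three alternating C=C double bonds, fused to a five-membered carbon ring containing one C=C double bond and one sp³ carbon; a five-membered ring of four carbons and one oxygen, with two C=C double bonds.
The 6-membered ring is fully conjugated (every ring atom contributes a p orbital); 3 ring double bonds give 6 π electrons. Since 6 = 4n+2 (n=1), it is aromatic (benzene ring).
The 5-membered ring has one sp³ carbon, so it is not fully conjugated — not aromatic (cyclopentene ring).
The 5-membered ring with one oxygen is fully conjugated (every ring atom contributes a p orbital); 2 ring double bonds (4 π electrons) plus a heteroatom lone pair (2) give 6 π electrons. That satisfies 4n+2 with n=1, so it is aromatic (furan).
2 of the 3 rings are aromatic. Total: 2.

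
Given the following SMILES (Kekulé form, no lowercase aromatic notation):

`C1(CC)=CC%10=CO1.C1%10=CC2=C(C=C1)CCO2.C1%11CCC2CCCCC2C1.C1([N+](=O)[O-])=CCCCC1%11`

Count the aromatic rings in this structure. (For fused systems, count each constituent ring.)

The SMILES encodes a five-membered ring of four carbons and one oxygen, with two C=C double bonds; a six-membered carbon ring with three alternating C=C double bonds, fused to a five-membered ring containing one oxygen and two sp³ carbons; two fused six-membered saturated carbon rings; a six-membered carbon ring with one C=C double bond.
The 5-membered ring with one oxygen is fully conjugated (every ring atom contributes a p orbital); 2 ring double bonds (4 π electrons) plus a heteroatom lone pair (2) give 6 π electrons. 6 = 4(1)+2, so it is aromatic (furan).
The 6-membered ring is fully conjugated (every ring atom contributes a p orbital); 3 ring double bonds give 6 π electrons. Since 6 = 4n+2 (n=1), it is aromatic (benzene ring).
The second 5-membered ring with one oxygen has two sp³ carbons, so it is not fully conjugated — not aromatic (oxolane ring).
The second 6-membered ring has only sp³ atoms, so it is not fully conjugated — not aromatic (cyclohexane ring).
The third 6-membered ring has only sp³ atoms, so it is not fully conjugated — not aromatic (cyclohexane ring).
The fourth 6-membered ring has four sp³ carbons, so it is not fully conjugated — not aromatic (cyclohexene).
2 of the 6 rings are aromatic. Total: 2.

2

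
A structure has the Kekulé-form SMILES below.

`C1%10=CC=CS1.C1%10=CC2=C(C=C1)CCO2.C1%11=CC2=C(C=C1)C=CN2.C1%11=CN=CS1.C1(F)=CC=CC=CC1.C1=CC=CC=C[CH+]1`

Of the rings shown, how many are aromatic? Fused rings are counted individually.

The SMILES encodes a five-membered ring of four carbons and one sulfur, with two C=C double bonds; a six-membered carbon ring with three alternating C=C double bonds, fused to a five-membered ring containing one oxygen and two sp³ carbons; a six-membered carbon ring with three alternating C=C double bonds, fused to a five-membered ring containing one N–H nitrogen and two C=C double bonds; a five-membered ring with a sulfur at position 1 and a nitrogen at position 3 (in a C=N bond), with two double bonds; a seven-membered carbon ring with three C=C double bonds and one sp³ carbon; a seven-membered all-carbon ring bearing a positive charge on one carbon, with three C=C double bonds.
The 5-membered ring with one sulfur is fully conjugated (every ring atom contributes a p orbital); 2 ring double bonds (4 π electrons) plus a heteroatom lone pair (2) give 6 π electrons. 6 = 4(1)+2, so it is aromatic (thiophene).
The 6-membered ring has a continuous p-orbital overlap around the ring; 3 ring double bonds give 6 π electrons. 6 = 4(1)+2, so it is aromatic (benzene ring).
The 5-membered ring with one oxygen has two sp³ carbons, so it is not fully conjugated — not aromatic (oxolane ring).
The fused 6/5-membered bicyclic (with one N–H) is a single π system with 9 sp² atoms and 10 π electrons from ring double bonds plus a heteroatom lone pair. 10 = 4(2)+2, so the system is aromatic and both rings count as aromatic (indole).
The 5-membered ring with one sulfur and one =N– is fully conjugated (every ring atom contributes a p orbital); 2 ring double bonds (4 π electrons) plus a heteroatom lone pair (2) give 6 π electrons. 6 = 4(1)+2, so it is aromatic (thiazole).
The 7-membered ring has one sp³ carbon, so it is not fully conjugated — not aromatic (cycloheptatriene).
The second 7-membered ring has a continuous p-orbital overlap around the ring; 3 ring double bonds (6 π electrons) plus the carbocation's empty p orbital (0, but keeps the ring conjugated) give 6 π electrons. That satisfies 4n+2 with n=1, so it is aromatic (tropylium cation).
6 of the 8 rings are aromatic. Total: 6.

6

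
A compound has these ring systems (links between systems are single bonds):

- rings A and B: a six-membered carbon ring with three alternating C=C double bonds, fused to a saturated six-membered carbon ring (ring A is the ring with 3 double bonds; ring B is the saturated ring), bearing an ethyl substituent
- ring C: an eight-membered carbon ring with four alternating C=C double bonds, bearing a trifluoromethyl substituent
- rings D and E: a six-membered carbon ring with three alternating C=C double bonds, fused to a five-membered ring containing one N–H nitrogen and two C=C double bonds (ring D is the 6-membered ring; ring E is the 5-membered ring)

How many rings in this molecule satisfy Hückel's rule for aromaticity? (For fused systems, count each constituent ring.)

Ring A is fully conjugated (every ring atom contributes a p orbital); 3 ring double bonds give 6 π electrons. Since 6 = 4n+2 (n=1), ring A is aromatic (benzene ring).
Ring B has four sp³ carbons, so it is not fully conjugated — not aromatic (cyclohexane ring).
Ring C has only sp² ring atoms; a planar conformation would have a fully conjugated π system of 8 electrons. But 8 = 4(2), which is 4n not 4n+2, so ring C is not aromatic (cyclooctatetraene) — cyclooctatetraene distorts into a non-planar tub to avoid antiaromaticity.
Rings D and E form a fused bicyclic system (with one N–H) with 9 sp² atoms and 10 π electrons from ring double bonds plus a heteroatom lone pair. 10 = 4(2)+2, so the system is aromatic and both rings count as aromatic (indole).
Aromatic: A, D, E. Total: 3.

3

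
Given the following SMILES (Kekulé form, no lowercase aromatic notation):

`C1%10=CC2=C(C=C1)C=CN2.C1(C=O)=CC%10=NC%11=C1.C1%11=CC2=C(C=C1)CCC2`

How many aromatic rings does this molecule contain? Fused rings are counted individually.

The SMILES encodes a six-membered carbon ring with three alternating C=C double bonds, fused to a five-membered ring containing one N–H nitrogen and two C=C double bonds; a six-membered ring of five carbons and one nitrogen with three alternating double bonds; a six-membered carbon ring with three alternating C=C double bonds, fused to a saturated five-membered carbon ring.
The fused 6/5-membered bicyclic (with one N–H) is a single π system with 9 sp² atoms and 10 π electrons from ring double bonds plus a heteroatom lone pair. 10 = 4(2)+2, so the system is aromatic and both rings count as aromatic (indole).
The 6-membered ring with one nitrogen is fully conjugated (every ring atom contributes a p orbital); 3 ring double bonds give 6 π electrons. That satisfies 4n+2 with n=1, so it is aromatic (pyridine).
The 6-membered ring is fully conjugated (every ring atom contributes a p orbital); 3 ring double bonds give 6 π electrons. 6 = 4(1)+2, so it is aromatic (benzene ring).
The 5-membered ring has three sp³ carbons, so it is not fully conjugated — not aromatic (cyclopentane ring).
4 of the 5 rings are aromatic. Total: 4.

4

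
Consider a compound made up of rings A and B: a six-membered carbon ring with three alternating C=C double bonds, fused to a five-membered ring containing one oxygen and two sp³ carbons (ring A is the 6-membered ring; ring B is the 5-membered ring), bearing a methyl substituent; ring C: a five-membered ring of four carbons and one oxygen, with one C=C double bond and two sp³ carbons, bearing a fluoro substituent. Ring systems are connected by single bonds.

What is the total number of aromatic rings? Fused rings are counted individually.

Ring A is fully conjugated (every ring atom contributes a p orbital); 3 ring double bonds give 6 π electrons. 6 = 4(1)+2, so ring A is aromatic (benzene ring).
Ring B has two sp³ carbons, so it is not fully conjugated — not aromatic (oxolane ring).
Ring C has two sp³ carbons, so it is not fully conjugated — not aromatic (2,3-dihydrofuran).
Aromatic: A. Total: 1.

1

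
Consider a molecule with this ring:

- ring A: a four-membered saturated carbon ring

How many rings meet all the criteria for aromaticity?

Ring A has only sp³ atoms, so it is not fully conjugated — not aromatic (cyclobutane).

0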